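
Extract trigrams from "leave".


Word: "leave" (length 5)
Number of trigrams = 5 - 3 + 1 = 3
  Position 0: "lea"
  Position 1: "eav"
  Position 2: "ave"
Trigrams = "lea", "eav", "ave"


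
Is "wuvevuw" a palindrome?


Word: "wuvevuw"
Reversed: "wuvevuw"
Forward == Backward? wuvevuw == wuvevuw
Palindrome = Yes


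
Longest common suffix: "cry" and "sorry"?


Word 1: "cry"
Word 2: "sorry"
Comparing from end:
  Pos -1: 'y' == 'y'
  Pos -2: 'r' == 'r'
  Pos -3: 'c' != 'r' (stop)
LCS = "ry" (length 2)


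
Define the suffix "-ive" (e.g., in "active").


Suffix: -ive
Example: active = act + -ive
Meaning = tending to


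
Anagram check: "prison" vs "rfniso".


Word 1: "prison" → sorted: inoprs
Word 2: "rfniso" → sorted: finors
Same letters? inoprs != finors
Anagram = No


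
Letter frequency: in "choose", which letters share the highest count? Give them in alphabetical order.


Word: "choose"
Letter counts:
  'c': 1
  'e': 1
  'h': 1
  'o': 2
  's': 1
Maximum count = 2
Most frequent = 'o' (2 times each)


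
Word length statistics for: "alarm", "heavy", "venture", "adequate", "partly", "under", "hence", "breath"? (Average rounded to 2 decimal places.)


Lengths: "alarm"=5, "heavy"=5, "venture"=7, "adequate"=8, "partly"=6, "under"=5, "hence"=5, "breath"=6
Sum = 47, Count = 8
Average = 47/8 = 5.88
= avg=5.88, min=5, max=8


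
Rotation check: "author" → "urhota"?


Word: "author", Candidate: "urhota"
Method: check if candidate is substring of word+word
"authorauthor" contains "urhota"? No
Is rotation = No


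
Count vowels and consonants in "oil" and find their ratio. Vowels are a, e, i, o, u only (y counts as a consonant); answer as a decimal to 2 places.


Word: "oil"
Vowels (a,e,i,o,u): 2
Consonants: 1
Ratio = 2/1
= 2.00


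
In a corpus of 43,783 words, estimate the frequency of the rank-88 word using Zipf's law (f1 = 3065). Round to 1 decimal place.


Zipf's law: f(r) = f(1) / r
f(1) = 3065
f(88) = 3065 / 88
= 34.8 occurrences


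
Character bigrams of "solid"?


Word: "solid" (length 5)
Number of bigrams = 5 - 2 + 1 = 4
  Position 0: "so"
  Position 1: "ol"
  Position 2: "li"
  Position 3: "id"
Bigrams = "so", "ol", "li", "id"


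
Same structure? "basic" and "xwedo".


Pattern of "basic": [0, 1, 2, 3, 4]
Pattern of "xwedo": [0, 1, 2, 3, 4]
Patterns match
Same pattern = Yes


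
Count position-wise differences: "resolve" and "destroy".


Comparing character by character (same length = 7):
  Pos 0: 'r' vs 'd' !=
  Pos 1: 'e' vs 'e' =
  Pos 2: 's' vs 's' =
  Pos 3: 'o' vs 't' !=
  Pos 4: 'l' vs 'r' !=
  Pos 5: 'v' vs 'o' !=
  Pos 6: 'e' vs 'y' !=
Hamming distance = 5


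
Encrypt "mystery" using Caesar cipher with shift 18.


Word: "mystery"
Shift: 18
Each letter → (letter + shift) mod 26:
  'm' (12) + 18 = 4 → 'e'
  'y' (24) + 18 = 16 → 'q'
  's' (18) + 18 = 10 → 'k'
  't' (19) + 18 = 11 → 'l'
  'e' (4) + 18 = 22 → 'w'
  'r' (17) + 18 = 9 → 'j'
  'y' (24) + 18 = 16 → 'q'
Result = "eqklwjq"


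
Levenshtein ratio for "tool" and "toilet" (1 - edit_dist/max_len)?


Word 1: "tool" (length 4)
Word 2: "toilet" (length 6)
One optimal edit sequence:
  1. keep 't'
  2. keep 'o'
  3. substitute 'o' -> 'i'  (+1)
  4. keep 'l'
  5. insert 'e'  (+1)
  6. insert 't'  (+1)
Edit distance = 3
Max length = max(4, 6) = 6
Similarity = 1 - 3/6
= 0.5000


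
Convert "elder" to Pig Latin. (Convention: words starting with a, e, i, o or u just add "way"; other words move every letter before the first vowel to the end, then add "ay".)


Word: "elder"
Starts with vowel → add 'way'
Pig Latin = "elderway"


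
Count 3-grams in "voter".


Word: "voter" (length 5)
Number of 3-grams = length - 3 + 1 = 5 - 3 + 1
= 3


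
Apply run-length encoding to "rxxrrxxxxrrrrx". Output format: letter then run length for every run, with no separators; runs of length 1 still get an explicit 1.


String: "rxxrrxxxxrrrrx"
Scanning for consecutive runs:
  'r' x 1
  'x' x 2
  'r' x 2
  'x' x 4
  'r' x 4
  'x' x 1
RLE = "r1x2r2x4r4x1"


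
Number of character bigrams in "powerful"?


Word: "powerful" (length 8)
Number of 2-grams = length - 2 + 1 = 8 - 2 + 1
= 7


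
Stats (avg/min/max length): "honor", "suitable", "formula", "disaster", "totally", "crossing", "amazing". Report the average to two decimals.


Lengths: "honor"=5, "suitable"=8, "formula"=7, "disaster"=8, "totally"=7, "crossing"=8, "amazing"=7
Sum = 50, Count = 7
Average = 50/7 = 7.14
= avg=7.14, min=5, max=8


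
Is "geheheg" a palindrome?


Word: "geheheg"
Reversed: "geheheg"
Forward == Backward? geheheg == geheheg
Palindrome = Yes


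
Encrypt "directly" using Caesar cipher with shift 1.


Word: "directly"
Shift: 1
Each letter → (letter + shift) mod 26:
  'd' (3) + 1 = 4 → 'e'
  'i' (8) + 1 = 9 → 'j'
  'r' (17) + 1 = 18 → 's'
  'e' (4) + 1 = 5 → 'f'
  'c' (2) + 1 = 3 → 'd'
  't' (19) + 1 = 20 → 'u'
  'l' (11) + 1 = 12 → 'm'
  'y' (24) + 1 = 25 → 'z'
Result = "ejsfdumz"


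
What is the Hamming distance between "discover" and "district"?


Comparing character by character (same length = 8):
  Pos 0: 'd' vs 'd' =
  Pos 1: 'i' vs 'i' =
  Pos 2: 's' vs 's' =
  Pos 3: 'c' vs 't' !=
  Pos 4: 'o' vs 'r' !=
  Pos 5: 'v' vs 'i' !=
  Pos 6: 'e' vs 'c' !=
  Pos 7: 'r' vs 't' !=
Hamming distance = 5


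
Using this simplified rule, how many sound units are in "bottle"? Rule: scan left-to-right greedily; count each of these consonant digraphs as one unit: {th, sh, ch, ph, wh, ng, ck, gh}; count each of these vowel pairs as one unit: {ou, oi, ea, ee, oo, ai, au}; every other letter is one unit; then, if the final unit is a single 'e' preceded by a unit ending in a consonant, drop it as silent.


Word: "bottle" (6 letters)
Left-to-right scan:
  1. 'b' (letter)
  2. 'o' (letter)
  3. 't' (letter)
  4. 't' (letter)
  5. 'l' (letter)
  6. 'e' (letter)
Units from scan: 6
Final unit is 'e' after a consonant -> drop as silent (-1)
Sound units = 5 units


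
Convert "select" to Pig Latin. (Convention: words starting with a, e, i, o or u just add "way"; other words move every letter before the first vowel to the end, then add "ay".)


Word: "select"
Starts with consonant(s) → move to end, add 'ay'
Consonant cluster: "s"
Pig Latin = "electsay"


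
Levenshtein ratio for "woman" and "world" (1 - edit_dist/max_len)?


Word 1: "woman" (length 5)
Word 2: "world" (length 5)
One optimal edit sequence:
  1. keep 'w'
  2. keep 'o'
  3. substitute 'm' -> 'r'  (+1)
  4. substitute 'a' -> 'l'  (+1)
  5. substitute 'n' -> 'd'  (+1)
Edit distance = 3
Max length = max(5, 5) = 5
Similarity = 1 - 3/5
= 0.4000


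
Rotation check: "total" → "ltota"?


Word: "total", Candidate: "ltota"
Method: check if candidate is substring of word+word
"totaltotal" contains "ltota"? Yes
Is rotation = Yes


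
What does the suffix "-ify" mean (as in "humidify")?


Suffix: -ify
As in: humidify -> humid + -ify
Meaning = to make


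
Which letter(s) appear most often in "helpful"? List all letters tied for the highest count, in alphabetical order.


Word: "helpful"
Letter counts:
  'e': 1
  'f': 1
  'h': 1
  'l': 2
  'p': 1
  'u': 1
Maximum count = 2
Most frequent = 'l' (2 times each)


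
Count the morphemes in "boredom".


Word: "boredom"
Morphemes: bore + -dom
Each morpheme carries meaning
= 2 morphemes


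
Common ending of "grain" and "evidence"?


Word 1: "grain"
Word 2: "evidence"
Comparing from end:
  Pos -1: 'n' != 'e' (stop)
LCS = "" (length 0)


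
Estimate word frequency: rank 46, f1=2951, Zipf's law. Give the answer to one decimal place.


Zipf's law: f(r) = f(1) / r
f(1) = 2951
f(46) = 2951 / 46
= 64.2 occurrences


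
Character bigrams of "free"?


Word: "free" (length 4)
Number of bigrams = 4 - 2 + 1 = 3
  Position 0: "fr"
  Position 1: "re"
  Position 2: "ee"
Bigrams = "fr", "re", "ee"


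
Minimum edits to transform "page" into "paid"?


Word 1: "page" (length 4)
Word 2: "paid" (length 4)
One optimal edit sequence (insert/delete/substitute each cost 1):
  1. keep 'p'
  2. keep 'a'
  3. substitute 'g' -> 'i'  (+1)
  4. substitute 'e' -> 'd'  (+1)
Total edit operations: 2
Edit distance = 2


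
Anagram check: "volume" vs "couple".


Word 1: "volume" → sorted: elmouv
Word 2: "couple" → sorted: celopu
Same letters? elmouv != celopu
Anagram = No


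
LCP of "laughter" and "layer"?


Word 1: "laughter"
Word 2: "layer"
Comparing from start:
  Pos 0: 'l' == 'l'
  Pos 1: 'a' == 'a'
  Pos 2: 'u' != 'y' (stop)
LCP = "la" (length 2)


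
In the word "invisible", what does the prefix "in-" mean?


Prefix: in-
Example: invisible (in- + visible)
Meaning = not / into


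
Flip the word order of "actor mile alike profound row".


Original: "actor mile alike profound row"
Words (1..n): actor | mile | alike | profound | row
Reversed (n..1): row | profound | alike | mile | actor
Result = "row profound alike mile actor"


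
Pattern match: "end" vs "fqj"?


Pattern of "end": [0, 1, 2]
Pattern of "fqj": [0, 1, 2]
Patterns match
Same pattern = Yes


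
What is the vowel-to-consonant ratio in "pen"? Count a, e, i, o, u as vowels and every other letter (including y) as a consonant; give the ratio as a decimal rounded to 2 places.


Word: "pen"
Vowels (a,e,i,o,u): 1
Consonants: 2
Ratio = 1/2
= 0.50


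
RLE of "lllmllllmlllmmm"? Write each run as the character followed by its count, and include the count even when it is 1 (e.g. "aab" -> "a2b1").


String: "lllmllllmlllmmm"
Scanning for consecutive runs:
  'l' x 3
  'm' x 1
  'l' x 4
  'm' x 1
  'l' x 3
  'm' x 3
RLE = "l3m1l4m1l3m3"


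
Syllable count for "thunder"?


Word: "thunder"
Syllable breakdown: thun | der
Counting: 2 parts
= 2 syllables


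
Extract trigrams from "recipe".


Word: "recipe" (length 6)
Number of trigrams = 6 - 3 + 1 = 4
  Position 0: "rec"
  Position 1: "eci"
  Position 2: "cip"
  Position 3: "ipe"
Trigrams = "rec", "eci", "cip", "ipe"


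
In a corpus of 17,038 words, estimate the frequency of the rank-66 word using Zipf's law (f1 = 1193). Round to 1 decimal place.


Zipf's law: f(r) = f(1) / r
f(1) = 1193
f(66) = 1193 / 66
= 18.1 occurrences


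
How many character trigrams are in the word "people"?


Word: "people" (length 6)
Number of 3-grams = length - 3 + 1 = 6 - 3 + 1
= 4


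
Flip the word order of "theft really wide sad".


Original: "theft really wide sad"
Words (1..n): theft | really | wide | sad
Reversed (n..1): sad | wide | really | theft
Result = "sad wide really theft"


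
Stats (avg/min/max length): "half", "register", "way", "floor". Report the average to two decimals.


Lengths: "half"=4, "register"=8, "way"=3, "floor"=5
Sum = 20, Count = 4
Average = 20/4 = 5.00
= avg=5.00, min=3, max=8


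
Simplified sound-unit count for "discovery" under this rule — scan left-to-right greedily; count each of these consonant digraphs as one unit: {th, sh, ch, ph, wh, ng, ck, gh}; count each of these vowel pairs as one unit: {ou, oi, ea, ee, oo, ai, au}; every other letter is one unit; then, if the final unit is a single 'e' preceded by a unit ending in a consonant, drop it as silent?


Word: "discovery" (9 letters)
Left-to-right scan:
  (1) 'd' (letter)
  (2) 'i' (letter)
  (3) 's' (letter)
  (4) 'c' (letter)
  (5) 'o' (letter)
  (6) 'v' (letter)
  (7) 'e' (letter)
  (8) 'r' (letter)
  (9) 'y' (letter)
Units from scan: 9
Sound units = 9 units


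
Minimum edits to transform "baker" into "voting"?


Word 1: "baker" (length 5)
Word 2: "voting" (length 6)
One optimal edit sequence (insert/delete/substitute each cost 1):
  1. insert 'v'  (+1)
  2. substitute 'b' -> 'o'  (+1)
  3. substitute 'a' -> 't'  (+1)
  4. substitute 'k' -> 'i'  (+1)
  5. substitute 'e' -> 'n'  (+1)
  6. substitute 'r' -> 'g'  (+1)
Total edit operations: 6
Edit distance = 6


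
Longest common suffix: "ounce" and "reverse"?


Word 1: "ounce"
Word 2: "reverse"
Comparing from end:
  Pos -1: 'e' == 'e'
  Pos -2: 'c' != 's' (stop)
LCS = "e" (length 1)


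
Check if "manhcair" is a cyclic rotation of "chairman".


Word: "chairman", Candidate: "manhcair"
Method: check if candidate is substring of word+word
"chairmanchairman" contains "manhcair"? No
Is rotation = No


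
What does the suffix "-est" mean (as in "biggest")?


Suffix: -est
Example: biggest = big + -est, with a spelling change
Meaning = most


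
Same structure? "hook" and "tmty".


Pattern of "hook": [0, 1, 1, 2]
Pattern of "tmty": [0, 1, 0, 2]
Patterns do not match
Same pattern = No


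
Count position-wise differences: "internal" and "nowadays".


Comparing character by character (same length = 8):
  Pos 0: 'i' vs 'n' !=
  Pos 1: 'n' vs 'o' !=
  Pos 2: 't' vs 'w' !=
  Pos 3: 'e' vs 'a' !=
  Pos 4: 'r' vs 'd' !=
  Pos 5: 'n' vs 'a' !=
  Pos 6: 'a' vs 'y' !=
  Pos 7: 'l' vs 's' !=
Hamming distance = 8


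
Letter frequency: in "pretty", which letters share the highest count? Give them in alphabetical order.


Word: "pretty"
Letter counts:
  'e': 1
  'p': 1
  'r': 1
  't': 2
  'y': 1
Maximum count = 2
Most frequent = 't' (2 times each)


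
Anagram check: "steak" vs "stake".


Word 1: "steak" → sorted: aekst
Word 2: "stake" → sorted: aekst
Same letters? aekst == aekst
Anagram = Yes


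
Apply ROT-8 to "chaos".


Word: "chaos"
Shift: 8
Each letter → (letter + shift) mod 26:
  'c' (2) + 8 = 10 → 'k'
  'h' (7) + 8 = 15 → 'p'
  'a' (0) + 8 = 8 → 'i'
  'o' (14) + 8 = 22 → 'w'
  's' (18) + 8 = 0 → 'a'
Result = "kpiwa"


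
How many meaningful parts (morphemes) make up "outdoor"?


Word: "outdoor"
Morphemes: out- | door
Each morpheme carries meaning
= 2 morphemes


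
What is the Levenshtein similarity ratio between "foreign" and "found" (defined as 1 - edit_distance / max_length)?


Word 1: "foreign" (length 7)
Word 2: "found" (length 5)
One optimal edit sequence:
  1. keep 'f'
  2. keep 'o'
  3. delete 'r'  (+1)
  4. delete 'e'  (+1)
  5. substitute 'i' -> 'u'  (+1)
  6. substitute 'g' -> 'n'  (+1)
  7. substitute 'n' -> 'd'  (+1)
Edit distance = 5
Max length = max(7, 5) = 7
Similarity = 1 - 5/7
= 0.2857


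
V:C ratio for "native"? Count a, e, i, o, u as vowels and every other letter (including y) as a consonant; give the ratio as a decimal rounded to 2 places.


Word: "native"
Vowels (a,e,i,o,u): 3
Consonants: 3
Ratio = 3/3
= 1.00


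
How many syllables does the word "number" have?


Word: "number"
Syllable breakdown: num | ber
Counting: 2 parts
= 2 syllables


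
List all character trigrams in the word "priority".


Word: "priority" (length 8)
Number of trigrams = 8 - 3 + 1 = 6
  Position 0: "pri"
  Position 1: "rio"
  Position 2: "ior"
  Position 3: "ori"
  Position 4: "rit"
  Position 5: "ity"
Trigrams = "pri", "rio", "ior", "ori", "rit", "ity"


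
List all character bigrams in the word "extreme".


Word: "extreme" (length 7)
Number of bigrams = 7 - 2 + 1 = 6
  Position 0: "ex"
  Position 1: "xt"
  Position 2: "tr"
  Position 3: "re"
  Position 4: "em"
  Position 5: "me"
Bigrams = "ex", "xt", "tr", "re", "em", "me"


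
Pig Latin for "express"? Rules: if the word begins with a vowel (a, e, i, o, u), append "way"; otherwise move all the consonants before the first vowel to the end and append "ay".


Word: "express"
Starts with vowel → add 'way'
Pig Latin = "expressway"


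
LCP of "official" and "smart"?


Word 1: "official"
Word 2: "smart"
Comparing from start:
  Pos 0: 'o' != 's' (stop)
LCP = "" (length 0)


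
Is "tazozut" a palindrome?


Word: "tazozut"
Reversed: "tuzozat"
Forward == Backward? tazozut != tuzozat
Palindrome = No


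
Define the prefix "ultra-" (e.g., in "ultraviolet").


Prefix: ultra-
As in: ultraviolet -> ultra- + violet
Meaning = beyond


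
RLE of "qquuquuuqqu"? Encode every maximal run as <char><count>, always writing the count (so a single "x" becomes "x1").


String: "qquuquuuqqu"
Scanning for consecutive runs:
  'q' x 2
  'u' x 2
  'q' x 1
  'u' x 3
  'q' x 2
  'u' x 1
RLE = "q2u2q1u3q2u1"


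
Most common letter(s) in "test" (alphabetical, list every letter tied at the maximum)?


Word: "test"
Letter counts:
  'e': 1
  's': 1
  't': 2
Maximum count = 2
Most frequent = 't' (2 times each)


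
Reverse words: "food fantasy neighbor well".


Original: "food fantasy neighbor well"
Words (1..n): food | fantasy | neighbor | well
Reversed (n..1): well | neighbor | fantasy | food
Result = "well neighbor fantasy food"


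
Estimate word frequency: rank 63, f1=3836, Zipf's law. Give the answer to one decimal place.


Zipf's law: f(r) = f(1) / r
f(1) = 3836
f(63) = 3836 / 63
= 60.9 occurrences


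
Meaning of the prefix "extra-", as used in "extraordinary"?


Prefix: extra-
As in: extraordinary -> extra- + ordinary
Meaning = beyond


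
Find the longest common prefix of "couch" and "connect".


Word 1: "couch"
Word 2: "connect"
Comparing from start:
  Pos 0: 'c' == 'c'
  Pos 1: 'o' == 'o'
  Pos 2: 'u' != 'n' (stop)
LCP = "co" (length 2)


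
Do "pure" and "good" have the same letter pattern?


Pattern of "pure": [0, 1, 2, 3]
Pattern of "good": [0, 1, 1, 2]
Patterns do not match
Same pattern = No


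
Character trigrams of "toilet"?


Word: "toilet" (length 6)
Number of trigrams = 6 - 3 + 1 = 4
  Position 0: "toi"
  Position 1: "oil"
  Position 2: "ile"
  Position 3: "let"
Trigrams = "toi", "oil", "ile", "let"


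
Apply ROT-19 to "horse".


Word: "horse"
Shift: 19
Each letter → (letter + shift) mod 26:
  'h' (7) + 19 = 0 → 'a'
  'o' (14) + 19 = 7 → 'h'
  'r' (17) + 19 = 10 → 'k'
  's' (18) + 19 = 11 → 'l'
  'e' (4) + 19 = 23 → 'x'
Result = "ahklx"


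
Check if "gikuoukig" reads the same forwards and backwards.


Word: "gikuoukig"
Reversed: "gikuoukig"
Forward == Backward? gikuoukig == gikuoukig
Palindrome = Yes


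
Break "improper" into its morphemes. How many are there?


Word: "improper"
Morphemes: im- / proper
Each morpheme carries meaning
= 2 morphemes


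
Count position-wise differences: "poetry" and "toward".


Comparing character by character (same length = 6):
  Pos 0: 'p' vs 't' !=
  Pos 1: 'o' vs 'o' =
  Pos 2: 'e' vs 'w' !=
  Pos 3: 't' vs 'a' !=
  Pos 4: 'r' vs 'r' =
  Pos 5: 'y' vs 'd' !=
Hamming distance = 4


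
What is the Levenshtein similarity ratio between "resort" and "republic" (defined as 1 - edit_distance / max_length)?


Word 1: "resort" (length 6)
Word 2: "republic" (length 8)
One optimal edit sequence:
  1. keep 'r'
  2. keep 'e'
  3. insert 'p'  (+1)
  4. insert 'u'  (+1)
  5. substitute 's' -> 'b'  (+1)
  6. substitute 'o' -> 'l'  (+1)
  7. substitute 'r' -> 'i'  (+1)
  8. substitute 't' -> 'c'  (+1)
Edit distance = 6
Max length = max(6, 8) = 8
Similarity = 1 - 6/8
= 0.2500


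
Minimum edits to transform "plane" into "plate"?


Word 1: "plane" (length 5)
Word 2: "plate" (length 5)
One optimal edit sequence (insert/delete/substitute each cost 1):
  1. keep 'p'
  2. keep 'l'
  3. keep 'a'
  4. substitute 'n' -> 't'  (+1)
  5. keep 'e'
Total edit operations: 1
Edit distance = 1


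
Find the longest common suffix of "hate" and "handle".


Word 1: "hate"
Word 2: "handle"
Comparing from end:
  Pos -1: 'e' == 'e'
  Pos -2: 't' != 'l' (stop)
LCS = "e" (length 1)


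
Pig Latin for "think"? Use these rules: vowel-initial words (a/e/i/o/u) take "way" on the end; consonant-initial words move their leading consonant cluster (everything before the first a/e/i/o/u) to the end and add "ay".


Word: "think"
Starts with consonant(s) → move to end, add 'ay'
Consonant cluster: "th"
Pig Latin = "inkthay"


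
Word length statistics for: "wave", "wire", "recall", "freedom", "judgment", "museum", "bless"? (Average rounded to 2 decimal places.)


Lengths: "wave"=4, "wire"=4, "recall"=6, "freedom"=7, "judgment"=8, "museum"=6, "bless"=5
Sum = 40, Count = 7
Average = 40/7 = 5.71
= avg=5.71, min=4, max=8


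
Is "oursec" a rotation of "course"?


Word: "course", Candidate: "oursec"
Method: check if candidate is substring of word+word
"coursecourse" contains "oursec"? Yes
Is rotation = Yes


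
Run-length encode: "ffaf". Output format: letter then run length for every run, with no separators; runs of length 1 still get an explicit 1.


String: "ffaf"
Scanning for consecutive runs:
  'f' x 2
  'a' x 1
  'f' x 1
RLE = "f2a1f1"


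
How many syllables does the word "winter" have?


Word: "winter"
Syllable breakdown: win | ter
Counting: 2 parts
= 2 syllables


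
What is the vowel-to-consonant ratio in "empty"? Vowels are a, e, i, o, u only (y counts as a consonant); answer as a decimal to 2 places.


Word: "empty"
Vowels (a,e,i,o,u): 1
Consonants: 4
Ratio = 1/4
= 0.25


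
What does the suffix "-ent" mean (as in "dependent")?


Suffix: -ent
As in: dependent -> depend + -ent
Meaning = one who / that which


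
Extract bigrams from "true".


Word: "true" (length 4)
Number of bigrams = 4 - 2 + 1 = 3
  Position 0: "tr"
  Position 1: "ru"
  Position 2: "ue"
Bigrams = "tr", "ru", "ue"


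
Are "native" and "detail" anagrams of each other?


Word 1: "native" → sorted: aeintv
Word 2: "detail" → sorted: adeilt
Same letters? aeintv != adeilt
Anagram = No


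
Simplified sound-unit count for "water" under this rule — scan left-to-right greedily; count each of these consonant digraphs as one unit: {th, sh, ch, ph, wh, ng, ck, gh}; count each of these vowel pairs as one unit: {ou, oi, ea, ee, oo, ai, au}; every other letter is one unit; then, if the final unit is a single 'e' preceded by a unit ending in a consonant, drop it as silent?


Word: "water" (5 letters)
Left-to-right scan:
  1. 'w' (letter)
  2. 'a' (letter)
  3. 't' (letter)
  4. 'e' (letter)
  5. 'r' (letter)
Units from scan: 5
Sound units = 5 units


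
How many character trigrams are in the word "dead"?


Word: "dead" (length 4)
Number of 3-grams = length - 3 + 1 = 4 - 3 + 1
= 2


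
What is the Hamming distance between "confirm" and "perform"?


Comparing character by character (same length = 7):
  Pos 0: 'c' vs 'p' !=
  Pos 1: 'o' vs 'e' !=
  Pos 2: 'n' vs 'r' !=
  Pos 3: 'f' vs 'f' =
  Pos 4: 'i' vs 'o' !=
  Pos 5: 'r' vs 'r' =
  Pos 6: 'm' vs 'm' =
Hamming distance = 4


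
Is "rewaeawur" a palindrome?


Word: "rewaeawur"
Reversed: "ruwaeawer"
Forward == Backward? rewaeawur != ruwaeawer
Palindrome = No


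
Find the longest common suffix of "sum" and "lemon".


Word 1: "sum"
Word 2: "lemon"
Comparing from end:
  Pos -1: 'm' != 'n' (stop)
LCS = "" (length 0)


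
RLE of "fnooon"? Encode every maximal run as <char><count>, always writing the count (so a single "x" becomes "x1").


String: "fnooon"
Scanning for consecutive runs:
  'f' x 1
  'n' x 1
  'o' x 3
  'n' x 1
RLE = "f1n1o3n1"


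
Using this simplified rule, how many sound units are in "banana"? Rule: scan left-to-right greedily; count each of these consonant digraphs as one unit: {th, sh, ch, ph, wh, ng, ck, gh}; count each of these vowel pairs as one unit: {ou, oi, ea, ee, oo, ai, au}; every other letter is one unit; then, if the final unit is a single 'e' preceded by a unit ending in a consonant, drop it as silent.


Word: "banana" (6 letters)
Left-to-right scan:
  [1] 'b' (letter)
  [2] 'a' (letter)
  [3] 'n' (letter)
  [4] 'a' (letter)
  [5] 'n' (letter)
  [6] 'a' (letter)
Units from scan: 6
Sound units = 6 units


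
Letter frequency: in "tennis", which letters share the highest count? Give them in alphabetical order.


Word: "tennis"
Letter counts:
  'e': 1
  'i': 1
  'n': 2
  's': 1
  't': 1
Maximum count = 2
Most frequent = 'n' (2 times each)


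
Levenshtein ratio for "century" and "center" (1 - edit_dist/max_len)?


Word 1: "century" (length 7)
Word 2: "center" (length 6)
One optimal edit sequence:
  1. keep 'c'
  2. keep 'e'
  3. keep 'n'
  4. keep 't'
  5. substitute 'u' -> 'e'  (+1)
  6. keep 'r'
  7. delete 'y'  (+1)
Edit distance = 2
Max length = max(7, 6) = 7
Similarity = 1 - 2/7
= 0.7143


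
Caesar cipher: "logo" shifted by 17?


Word: "logo"
Shift: 17
Each letter → (letter + shift) mod 26:
  'l' (11) + 17 = 2 → 'c'
  'o' (14) + 17 = 5 → 'f'
  'g' (6) + 17 = 23 → 'x'
  'o' (14) + 17 = 5 → 'f'
Result = "cfxf"


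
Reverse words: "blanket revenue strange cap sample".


Original: "blanket revenue strange cap sample"
Words (1..n): blanket | revenue | strange | cap | sample
Reversed (n..1): sample | cap | strange | revenue | blanket
Result = "sample cap strange revenue blanket"


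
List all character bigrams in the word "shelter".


Word: "shelter" (length 7)
Number of bigrams = 7 - 2 + 1 = 6
  Position 0: "sh"
  Position 1: "he"
  Position 2: "el"
  Position 3: "lt"
  Position 4: "te"
  Position 5: "er"
Bigrams = "sh", "he", "el", "lt", "te", "er"


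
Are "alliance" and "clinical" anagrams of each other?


Word 1: "alliance" → sorted: aaceilln
Word 2: "clinical" → sorted: acciilln
Same letters? aaceilln != acciilln
Anagram = No


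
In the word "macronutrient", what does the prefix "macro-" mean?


Prefix: macro-
Example: macronutrient (macro- + nutrient)
Meaning = large


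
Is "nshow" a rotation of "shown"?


Word: "shown", Candidate: "nshow"
Method: check if candidate is substring of word+word
"shownshown" contains "nshow"? Yes
Is rotation = Yes


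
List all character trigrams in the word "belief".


Word: "belief" (length 6)
Number of trigrams = 6 - 3 + 1 = 4
  Position 0: "bel"
  Position 1: "eli"
  Position 2: "lie"
  Position 3: "ief"
Trigrams = "bel", "eli", "lie", "ief"


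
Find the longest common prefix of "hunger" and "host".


Word 1: "hunger"
Word 2: "host"
Comparing from start:
  Pos 0: 'h' == 'h'
  Pos 1: 'u' != 'o' (stop)
LCP = "h" (length 1)


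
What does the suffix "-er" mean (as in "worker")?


Suffix: -er
Example: worker = work + -er
Meaning = one who / more


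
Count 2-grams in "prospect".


Word: "prospect" (length 8)
Number of 2-grams = length - 2 + 1 = 8 - 2 + 1
= 7


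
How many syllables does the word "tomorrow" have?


Word: "tomorrow"
Syllable breakdown: to · mor · row
Counting: 3 parts
= 3 syllables


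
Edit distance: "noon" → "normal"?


Word 1: "noon" (length 4)
Word 2: "normal" (length 6)
One optimal edit sequence (insert/delete/substitute each cost 1):
  1. keep 'n'
  2. keep 'o'
  3. insert 'r'  (+1)
  4. insert 'm'  (+1)
  5. substitute 'o' -> 'a'  (+1)
  6. substitute 'n' -> 'l'  (+1)
Total edit operations: 4
Edit distance = 4


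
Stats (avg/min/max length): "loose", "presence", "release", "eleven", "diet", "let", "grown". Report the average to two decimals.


Lengths: "loose"=5, "presence"=8, "release"=7, "eleven"=6, "diet"=4, "let"=3, "grown"=5
Sum = 38, Count = 7
Average = 38/7 = 5.43
= avg=5.43, min=3, max=8


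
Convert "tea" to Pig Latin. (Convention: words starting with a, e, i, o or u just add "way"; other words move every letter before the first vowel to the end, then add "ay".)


Word: "tea"
Starts with consonant(s) → move to end, add 'ay'
Consonant cluster: "t"
Pig Latin = "eatay"


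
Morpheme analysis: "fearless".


Word: "fearless"
Morphemes: fear + -less
Each morpheme carries meaning
= 2 morphemes


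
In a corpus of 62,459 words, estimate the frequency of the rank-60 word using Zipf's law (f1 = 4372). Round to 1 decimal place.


Zipf's law: f(r) = f(1) / r
f(1) = 4372
f(60) = 4372 / 60
= 72.9 occurrences


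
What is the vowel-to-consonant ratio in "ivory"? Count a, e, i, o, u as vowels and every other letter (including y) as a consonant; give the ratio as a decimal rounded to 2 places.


Word: "ivory"
Vowels (a,e,i,o,u): 2
Consonants: 3
Ratio = 2/3
= 0.67


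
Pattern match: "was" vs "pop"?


Pattern of "was": [0, 1, 2]
Pattern of "pop": [0, 1, 0]
Patterns do not match
Same pattern = No


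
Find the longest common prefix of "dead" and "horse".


Word 1: "dead"
Word 2: "horse"
Comparing from start:
  Pos 0: 'd' != 'h' (stop)
LCP = "" (length 0)


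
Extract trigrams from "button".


Word: "button" (length 6)
Number of trigrams = 6 - 3 + 1 = 4
  Position 0: "but"
  Position 1: "utt"
  Position 2: "tto"
  Position 3: "ton"
Trigrams = "but", "utt", "tto", "ton"


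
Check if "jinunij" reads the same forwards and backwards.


Word: "jinunij"
Reversed: "jinunij"
Forward == Backward? jinunij == jinunij
Palindrome = Yes


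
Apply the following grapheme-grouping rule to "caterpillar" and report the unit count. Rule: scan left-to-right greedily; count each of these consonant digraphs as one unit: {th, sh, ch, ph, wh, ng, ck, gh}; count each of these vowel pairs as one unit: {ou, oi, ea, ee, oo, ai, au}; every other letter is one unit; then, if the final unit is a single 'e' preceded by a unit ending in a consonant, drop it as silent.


Word: "caterpillar" (11 letters)
Left-to-right scan:
  1. 'c' (letter)
  2. 'a' (letter)
  3. 't' (letter)
  4. 'e' (letter)
  5. 'r' (letter)
  6. 'p' (letter)
  7. 'i' (letter)
  8. 'l' (letter)
  9. 'l' (letter)
  10. 'a' (letter)
  11. 'r' (letter)
Units from scan: 11
Sound units = 11 units


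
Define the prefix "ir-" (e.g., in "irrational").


Prefix: ir-
Example: irrational (ir- + rational)
Meaning = not


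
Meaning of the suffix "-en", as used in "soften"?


Suffix: -en
Example: soften = soft + -en
Meaning = to make / become


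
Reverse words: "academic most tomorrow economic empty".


Original: "academic most tomorrow economic empty"
Words (1..n): academic | most | tomorrow | economic | empty
Reversed (n..1): empty | economic | tomorrow | most | academic
Result = "empty economic tomorrow most academic"


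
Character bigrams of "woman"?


Word: "woman" (length 5)
Number of bigrams = 5 - 2 + 1 = 4
  Position 0: "wo"
  Position 1: "om"
  Position 2: "ma"
  Position 3: "an"
Bigrams = "wo", "om", "ma", "an"


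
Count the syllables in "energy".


Word: "energy"
Syllable breakdown: en | er | gy
Counting: 3 parts
= 3 syllables


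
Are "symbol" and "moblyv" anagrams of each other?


Word 1: "symbol" → sorted: blmosy
Word 2: "moblyv" → sorted: blmovy
Same letters? blmosy != blmovy
Anagram = No


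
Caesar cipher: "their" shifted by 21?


Word: "their"
Shift: 21
Each letter → (letter + shift) mod 26:
  't' (19) + 21 = 14 → 'o'
  'h' (7) + 21 = 2 → 'c'
  'e' (4) + 21 = 25 → 'z'
  'i' (8) + 21 = 3 → 'd'
  'r' (17) + 21 = 12 → 'm'
Result = "oczdm"


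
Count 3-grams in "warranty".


Word: "warranty" (length 8)
Number of 3-grams = length - 3 + 1 = 8 - 3 + 1
= 6


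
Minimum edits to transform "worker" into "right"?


Word 1: "worker" (length 6)
Word 2: "right" (length 5)
One optimal edit sequence (insert/delete/substitute each cost 1):
  1. delete 'w'  (+1)
  2. substitute 'o' -> 'r'  (+1)
  3. substitute 'r' -> 'i'  (+1)
  4. substitute 'k' -> 'g'  (+1)
  5. substitute 'e' -> 'h'  (+1)
  6. substitute 'r' -> 't'  (+1)
Total edit operations: 6
Edit distance = 6


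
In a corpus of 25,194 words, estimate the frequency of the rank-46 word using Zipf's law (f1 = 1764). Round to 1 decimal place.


Zipf's law: f(r) = f(1) / r
f(1) = 1764
f(46) = 1764 / 46
= 38.3 occurrences


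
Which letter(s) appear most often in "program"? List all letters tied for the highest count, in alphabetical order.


Word: "program"
Letter counts:
  'a': 1
  'g': 1
  'm': 1
  'o': 1
  'p': 1
  'r': 2
Maximum count = 2
Most frequent = 'r' (2 times each)


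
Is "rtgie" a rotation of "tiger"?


Word: "tiger", Candidate: "rtgie"
Method: check if candidate is substring of word+word
"tigertiger" contains "rtgie"? No
Is rotation = No


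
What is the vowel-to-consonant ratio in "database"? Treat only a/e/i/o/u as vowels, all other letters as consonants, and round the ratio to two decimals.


Word: "database"
Vowels (a,e,i,o,u): 4
Consonants: 4
Ratio = 4/4
= 1.00


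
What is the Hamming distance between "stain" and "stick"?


Comparing character by character (same length = 5):
  Pos 0: 's' vs 's' =
  Pos 1: 't' vs 't' =
  Pos 2: 'a' vs 'i' !=
  Pos 3: 'i' vs 'c' !=
  Pos 4: 'n' vs 'k' !=
Hamming distance = 3


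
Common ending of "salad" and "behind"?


Word 1: "salad"
Word 2: "behind"
Comparing from end:
  Pos -1: 'd' == 'd'
  Pos -2: 'a' != 'n' (stop)
LCS = "d" (length 1)


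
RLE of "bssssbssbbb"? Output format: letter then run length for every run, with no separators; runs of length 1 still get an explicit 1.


String: "bssssbssbbb"
Scanning for consecutive runs:
  'b' x 1
  's' x 4
  'b' x 1
  's' x 2
  'b' x 3
RLE = "b1s4b1s2b3"


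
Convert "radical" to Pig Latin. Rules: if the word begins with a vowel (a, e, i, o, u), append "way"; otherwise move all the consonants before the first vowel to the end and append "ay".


Word: "radical"
Starts with consonant(s) → move to end, add 'ay'
Consonant cluster: "r"
Pig Latin = "adicalray"


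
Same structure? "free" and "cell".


Pattern of "free": [0, 1, 2, 2]
Pattern of "cell": [0, 1, 2, 2]
Patterns match
Same pattern = Yes


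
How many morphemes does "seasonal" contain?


Word: "seasonal"
Morphemes: season | -al
Each morpheme carries meaning
= 2 morphemes


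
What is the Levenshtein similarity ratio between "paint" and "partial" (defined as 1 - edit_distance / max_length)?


Word 1: "paint" (length 5)
Word 2: "partial" (length 7)
One optimal edit sequence:
  1. keep 'p'
  2. keep 'a'
  3. insert 'r'  (+1)
  4. insert 't'  (+1)
  5. keep 'i'
  6. substitute 'n' -> 'a'  (+1)
  7. substitute 't' -> 'l'  (+1)
Edit distance = 4
Max length = max(5, 7) = 7
Similarity = 1 - 4/7
= 0.4286


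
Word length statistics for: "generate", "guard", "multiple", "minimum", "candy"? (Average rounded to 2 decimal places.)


Lengths: "generate"=8, "guard"=5, "multiple"=8, "minimum"=7, "candy"=5
Sum = 33, Count = 5
Average = 33/5 = 6.60
= avg=6.60, min=5, max=8


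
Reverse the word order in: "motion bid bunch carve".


Original: "motion bid bunch carve"
Words (1..n): motion | bid | bunch | carve
Reversed (n..1): carve | bunch | bid | motion
Result = "carve bunch bid motion"


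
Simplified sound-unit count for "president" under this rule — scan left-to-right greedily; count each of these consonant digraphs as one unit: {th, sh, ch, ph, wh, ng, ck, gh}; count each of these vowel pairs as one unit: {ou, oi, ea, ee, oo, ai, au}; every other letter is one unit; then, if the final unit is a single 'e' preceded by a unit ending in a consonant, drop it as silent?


Word: "president" (9 letters)
Left-to-right scan:
  [1] 'p' (letter)
  [2] 'r' (letter)
  [3] 'e' (letter)
  [4] 's' (letter)
  [5] 'i' (letter)
  [6] 'd' (letter)
  [7] 'e' (letter)
  [8] 'n' (letter)
  [9] 't' (letter)
Units from scan: 9
Sound units = 9 units


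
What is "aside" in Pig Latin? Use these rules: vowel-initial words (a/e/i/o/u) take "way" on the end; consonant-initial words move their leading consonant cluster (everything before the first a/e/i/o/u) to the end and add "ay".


Word: "aside"
Starts with vowel → add 'way'
Pig Latin = "asideway"


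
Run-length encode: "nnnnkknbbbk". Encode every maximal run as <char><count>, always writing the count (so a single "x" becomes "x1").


String: "nnnnkknbbbk"
Scanning for consecutive runs:
  'n' x 4
  'k' x 2
  'n' x 1
  'b' x 3
  'k' x 1
RLE = "n4k2n1b3k1"


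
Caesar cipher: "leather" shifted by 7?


Word: "leather"
Shift: 7
Each letter → (letter + shift) mod 26:
  'l' (11) + 7 = 18 → 's'
  'e' (4) + 7 = 11 → 'l'
  'a' (0) + 7 = 7 → 'h'
  't' (19) + 7 = 0 → 'a'
  'h' (7) + 7 = 14 → 'o'
  'e' (4) + 7 = 11 → 'l'
  'r' (17) + 7 = 24 → 'y'
Result = "slhaoly"


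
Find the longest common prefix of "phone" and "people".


Word 1: "phone"
Word 2: "people"
Comparing from start:
  Pos 0: 'p' == 'p'
  Pos 1: 'h' != 'e' (stop)
LCP = "p" (length 1)


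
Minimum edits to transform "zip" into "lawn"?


Word 1: "zip" (length 3)
Word 2: "lawn" (length 4)
One optimal edit sequence (insert/delete/substitute each cost 1):
  1. insert 'l'  (+1)
  2. substitute 'z' -> 'a'  (+1)
  3. substitute 'i' -> 'w'  (+1)
  4. substitute 'p' -> 'n'  (+1)
Total edit operations: 4
Edit distance = 4


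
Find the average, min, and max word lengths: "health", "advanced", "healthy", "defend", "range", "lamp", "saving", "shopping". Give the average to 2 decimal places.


Lengths: "health"=6, "advanced"=8, "healthy"=7, "defend"=6, "range"=5, "lamp"=4, "saving"=6, "shopping"=8
Sum = 50, Count = 8
Average = 50/8 = 6.25
= avg=6.25, min=4, max=8


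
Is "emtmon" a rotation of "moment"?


Word: "moment", Candidate: "emtmon"
Method: check if candidate is substring of word+word
"momentmoment" contains "emtmon"? No
Is rotation = No


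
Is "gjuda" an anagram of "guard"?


Word 1: "guard" → sorted: adgru
Word 2: "gjuda" → sorted: adgju
Same letters? adgru != adgju
Anagram = No


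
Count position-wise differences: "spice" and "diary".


Comparing character by character (same length = 5):
  Pos 0: 's' vs 'd' !=
  Pos 1: 'p' vs 'i' !=
  Pos 2: 'i' vs 'a' !=
  Pos 3: 'c' vs 'r' !=
  Pos 4: 'e' vs 'y' !=
Hamming distance = 5


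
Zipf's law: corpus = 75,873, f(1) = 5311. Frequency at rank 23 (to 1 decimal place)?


Zipf's law: f(r) = f(1) / r
f(1) = 5311
f(23) = 5311 / 23
= 230.9 occurrences


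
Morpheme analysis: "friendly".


Word: "friendly"
Morphemes: friend + -ly
Each morpheme carries meaning
= 2 morphemes


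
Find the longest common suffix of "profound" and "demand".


Word 1: "profound"
Word 2: "demand"
Comparing from end:
  Pos -1: 'd' == 'd'
  Pos -2: 'n' == 'n'
  Pos -3: 'u' != 'a' (stop)
LCS = "nd" (length 2)


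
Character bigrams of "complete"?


Word: "complete" (length 8)
Number of bigrams = 8 - 2 + 1 = 7
  Position 0: "co"
  Position 1: "om"
  Position 2: "mp"
  Position 3: "pl"
  Position 4: "le"
  Position 5: "et"
  Position 6: "te"
Bigrams = "co", "om", "mp", "pl", "le", "et", "te"


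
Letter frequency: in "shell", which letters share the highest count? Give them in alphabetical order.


Word: "shell"
Letter counts:
  'e': 1
  'h': 1
  'l': 2
  's': 1
Maximum count = 2
Most frequent = 'l' (2 times each)


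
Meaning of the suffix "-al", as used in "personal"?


Suffix: -al
Example: personal = person + -al
Meaning = relating to


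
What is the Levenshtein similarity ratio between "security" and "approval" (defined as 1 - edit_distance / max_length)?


Word 1: "security" (length 8)
Word 2: "approval" (length 8)
One optimal edit sequence:
  1. substitute 's' -> 'a'  (+1)
  2. substitute 'e' -> 'p'  (+1)
  3. substitute 'c' -> 'p'  (+1)
  4. substitute 'u' -> 'r'  (+1)
  5. substitute 'r' -> 'o'  (+1)
  6. substitute 'i' -> 'v'  (+1)
  7. substitute 't' -> 'a'  (+1)
  8. substitute 'y' -> 'l'  (+1)
Edit distance = 8
Max length = max(8, 8) = 8
Similarity = 1 - 8/8
= 0.0000


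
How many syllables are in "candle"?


Word: "candle"
Syllable breakdown: can | dle
Counting: 2 parts
= 2 syllables


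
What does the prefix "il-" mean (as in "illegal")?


Prefix: il-
Example: illegal = il- + legal
Meaning = not


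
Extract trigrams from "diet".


Word: "diet" (length 4)
Number of trigrams = 4 - 3 + 1 = 2
  Position 0: "die"
  Position 1: "iet"
Trigrams = "die", "iet"


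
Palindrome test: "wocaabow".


Word: "wocaabow"
Reversed: "wobaacow"
Forward == Backward? wocaabow != wobaacow
Palindrome = No


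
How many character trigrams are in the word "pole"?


Word: "pole" (length 4)
Number of 3-grams = length - 3 + 1 = 4 - 3 + 1
= 2


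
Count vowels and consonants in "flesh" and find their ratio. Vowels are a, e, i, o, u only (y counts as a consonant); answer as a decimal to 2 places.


Word: "flesh"
Vowels (a,e,i,o,u): 1
Consonants: 4
Ratio = 1/4
= 0.25
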